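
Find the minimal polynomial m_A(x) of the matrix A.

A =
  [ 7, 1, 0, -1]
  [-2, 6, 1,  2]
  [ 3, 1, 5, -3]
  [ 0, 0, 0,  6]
x^3 - 18*x^2 + 108*x - 216

The characteristic polynomial is χ_A(x) = (x - 6)^4, so the eigenvalues are known. The minimal polynomial is
  m_A(x) = Π_λ (x − λ)^{k_λ}
where k_λ is the size of the *largest* Jordan block for λ (equivalently, the smallest k with (A − λI)^k v = 0 for every generalised eigenvector v of λ).

  λ = 6: largest Jordan block has size 3, contributing (x − 6)^3

So m_A(x) = (x - 6)^3 = x^3 - 18*x^2 + 108*x - 216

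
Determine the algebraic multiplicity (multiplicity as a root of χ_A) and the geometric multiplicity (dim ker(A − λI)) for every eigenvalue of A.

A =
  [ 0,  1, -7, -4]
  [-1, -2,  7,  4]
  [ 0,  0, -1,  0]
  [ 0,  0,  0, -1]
λ = -1: alg = 4, geom = 3

Step 1 — factor the characteristic polynomial to read off the algebraic multiplicities:
  χ_A(x) = (x + 1)^4

Step 2 — compute geometric multiplicities via the rank-nullity identity g(λ) = n − rank(A − λI):
  rank(A − (-1)·I) = 1, so dim ker(A − (-1)·I) = n − 1 = 3

Summary:
  λ = -1: algebraic multiplicity = 4, geometric multiplicity = 3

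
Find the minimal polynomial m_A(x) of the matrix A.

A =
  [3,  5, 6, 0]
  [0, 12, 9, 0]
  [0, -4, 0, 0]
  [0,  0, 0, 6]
x^3 - 15*x^2 + 72*x - 108

The characteristic polynomial is χ_A(x) = (x - 6)^3*(x - 3), so the eigenvalues are known. The minimal polynomial is
  m_A(x) = Π_λ (x − λ)^{k_λ}
where k_λ is the size of the *largest* Jordan block for λ (equivalently, the smallest k with (A − λI)^k v = 0 for every generalised eigenvector v of λ).

  λ = 3: largest Jordan block has size 1, contributing (x − 3)
  λ = 6: largest Jordan block has size 2, contributing (x − 6)^2

So m_A(x) = (x - 6)^2*(x - 3) = x^3 - 15*x^2 + 72*x - 108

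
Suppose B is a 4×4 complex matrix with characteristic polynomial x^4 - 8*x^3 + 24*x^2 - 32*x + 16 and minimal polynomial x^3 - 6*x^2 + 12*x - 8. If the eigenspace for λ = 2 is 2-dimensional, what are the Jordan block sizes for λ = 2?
Block sizes for λ = 2: [3, 1]

Step 1 — from the characteristic polynomial, algebraic multiplicity of λ = 2 is 4. From dim ker(B − (2)·I) = 2, there are exactly 2 Jordan blocks for λ = 2.
Step 2 — from the minimal polynomial, the factor (x − 2)^3 tells us the largest block for λ = 2 has size 3.
Step 3 — with total size 4, 2 blocks, and largest block 3, the block sizes (in nonincreasing order) are [3, 1].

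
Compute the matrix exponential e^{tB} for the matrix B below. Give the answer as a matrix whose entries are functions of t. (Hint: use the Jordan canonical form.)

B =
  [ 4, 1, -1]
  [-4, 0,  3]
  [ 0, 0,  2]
e^{tB} =
  [2*t*exp(2*t) + exp(2*t), t*exp(2*t), t^2*exp(2*t)/2 - t*exp(2*t)]
  [-4*t*exp(2*t), -2*t*exp(2*t) + exp(2*t), -t^2*exp(2*t) + 3*t*exp(2*t)]
  [0, 0, exp(2*t)]

Strategy: write B = P · J · P⁻¹ where J is a Jordan canonical form, so e^{tB} = P · e^{tJ} · P⁻¹, and e^{tJ} can be computed block-by-block.

B has Jordan form
J =
  [2, 1, 0]
  [0, 2, 1]
  [0, 0, 2]
(up to reordering of blocks).

Per-block formulas:
  For a 3×3 Jordan block J_3(2): exp(t · J_3(2)) = e^(2t)·(I + t·N + (t^2/2)·N^2), where N is the 3×3 nilpotent shift.

After assembling e^{tJ} and conjugating by P, we get:

e^{tB} =
  [2*t*exp(2*t) + exp(2*t), t*exp(2*t), t^2*exp(2*t)/2 - t*exp(2*t)]
  [-4*t*exp(2*t), -2*t*exp(2*t) + exp(2*t), -t^2*exp(2*t) + 3*t*exp(2*t)]
  [0, 0, exp(2*t)]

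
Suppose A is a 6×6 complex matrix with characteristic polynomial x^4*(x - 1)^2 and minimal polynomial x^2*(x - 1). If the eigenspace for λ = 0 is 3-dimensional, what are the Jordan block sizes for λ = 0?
Block sizes for λ = 0: [2, 1, 1]

Step 1 — from the characteristic polynomial, algebraic multiplicity of λ = 0 is 4. From dim ker(A − (0)·I) = 3, there are exactly 3 Jordan blocks for λ = 0.
Step 2 — from the minimal polynomial, the factor (x − 0)^2 tells us the largest block for λ = 0 has size 2.
Step 3 — with total size 4, 3 blocks, and largest block 2, the block sizes (in nonincreasing order) are [2, 1, 1].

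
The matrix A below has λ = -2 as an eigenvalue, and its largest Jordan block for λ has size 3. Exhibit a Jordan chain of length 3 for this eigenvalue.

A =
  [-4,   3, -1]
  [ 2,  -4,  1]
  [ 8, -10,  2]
A Jordan chain for λ = -2 of length 3:
v_1 = (2, 0, -4)ᵀ
v_2 = (-2, 2, 8)ᵀ
v_3 = (1, 0, 0)ᵀ

Let N = A − (-2)·I. We want v_3 with N^3 v_3 = 0 but N^2 v_3 ≠ 0; then v_{j-1} := N · v_j for j = 3, …, 2.

Pick v_3 = (1, 0, 0)ᵀ.
Then v_2 = N · v_3 = (-2, 2, 8)ᵀ.
Then v_1 = N · v_2 = (2, 0, -4)ᵀ.

Sanity check: (A − (-2)·I) v_1 = (0, 0, 0)ᵀ = 0. ✓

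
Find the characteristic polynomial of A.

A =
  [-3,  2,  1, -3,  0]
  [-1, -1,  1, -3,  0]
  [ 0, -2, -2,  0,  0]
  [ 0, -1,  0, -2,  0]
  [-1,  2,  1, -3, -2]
x^5 + 10*x^4 + 40*x^3 + 80*x^2 + 80*x + 32

Expanding det(x·I − A) (e.g. by cofactor expansion or by noting that A is similar to its Jordan form J, which has the same characteristic polynomial as A) gives
  χ_A(x) = x^5 + 10*x^4 + 40*x^3 + 80*x^2 + 80*x + 32
which factors as (x + 2)^5. The eigenvalues (with algebraic multiplicities) are λ = -2 with multiplicity 5.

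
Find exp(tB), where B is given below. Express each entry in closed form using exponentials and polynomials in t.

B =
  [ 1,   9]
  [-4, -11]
e^{tB} =
  [6*t*exp(-5*t) + exp(-5*t), 9*t*exp(-5*t)]
  [-4*t*exp(-5*t), -6*t*exp(-5*t) + exp(-5*t)]

Strategy: write B = P · J · P⁻¹ where J is a Jordan canonical form, so e^{tB} = P · e^{tJ} · P⁻¹, and e^{tJ} can be computed block-by-block.

B has Jordan form
J =
  [-5,  1]
  [ 0, -5]
(up to reordering of blocks).

Per-block formulas:
  For a 2×2 Jordan block J_2(-5): exp(t · J_2(-5)) = e^(-5t)·(I + t·N), where N is the 2×2 nilpotent shift.

After assembling e^{tJ} and conjugating by P, we get:

e^{tB} =
  [6*t*exp(-5*t) + exp(-5*t), 9*t*exp(-5*t)]
  [-4*t*exp(-5*t), -6*t*exp(-5*t) + exp(-5*t)]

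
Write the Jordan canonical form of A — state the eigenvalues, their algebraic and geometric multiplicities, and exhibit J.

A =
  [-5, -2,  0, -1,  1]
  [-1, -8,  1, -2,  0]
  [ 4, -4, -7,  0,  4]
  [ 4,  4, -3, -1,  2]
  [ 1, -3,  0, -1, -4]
J_3(-5) ⊕ J_2(-5)

The characteristic polynomial is
  det(x·I − A) = x^5 + 25*x^4 + 250*x^3 + 1250*x^2 + 3125*x + 3125 = (x + 5)^5

Eigenvalues and multiplicities (the geometric multiplicity of λ is n − rank(A − λI), which equals the number of Jordan blocks for λ):
  λ = -5: algebraic multiplicity = 5, geometric multiplicity = 2

Determining the block sizes for each eigenvalue:
  λ = -5: with am = 5 and gm = 2, the partition is not yet determined (e.g. several partitions of 5 into 2 parts exist). Let N = A − (-5)·I. Computing rank(N^1) = 3, rank(N^2) = 1, rank(N^3) = 0; the number of blocks of size ≥ j is rank(N^{j−1}) − rank(N^j), giving [2, 2, 1]. So we have 1 block(s) of size 3, 1 block(s) of size 2 → block sizes [3, 2]

Assembling the blocks gives a Jordan form
J =
  [-5,  1,  0,  0,  0]
  [ 0, -5,  1,  0,  0]
  [ 0,  0, -5,  0,  0]
  [ 0,  0,  0, -5,  1]
  [ 0,  0,  0,  0, -5]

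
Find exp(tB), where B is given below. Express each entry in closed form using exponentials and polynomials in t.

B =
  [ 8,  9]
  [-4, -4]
e^{tB} =
  [6*t*exp(2*t) + exp(2*t), 9*t*exp(2*t)]
  [-4*t*exp(2*t), -6*t*exp(2*t) + exp(2*t)]

Strategy: write B = P · J · P⁻¹ where J is a Jordan canonical form, so e^{tB} = P · e^{tJ} · P⁻¹, and e^{tJ} can be computed block-by-block.

B has Jordan form
J =
  [2, 1]
  [0, 2]
(up to reordering of blocks).

Per-block formulas:
  For a 2×2 Jordan block J_2(2): exp(t · J_2(2)) = e^(2t)·(I + t·N), where N is the 2×2 nilpotent shift.

After assembling e^{tJ} and conjugating by P, we get:

e^{tB} =
  [6*t*exp(2*t) + exp(2*t), 9*t*exp(2*t)]
  [-4*t*exp(2*t), -6*t*exp(2*t) + exp(2*t)]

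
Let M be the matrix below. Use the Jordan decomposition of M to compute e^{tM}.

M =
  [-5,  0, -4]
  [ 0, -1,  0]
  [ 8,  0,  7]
e^{tM} =
  [-exp(3*t) + 2*exp(-t), 0, -exp(3*t) + exp(-t)]
  [0, exp(-t), 0]
  [2*exp(3*t) - 2*exp(-t), 0, 2*exp(3*t) - exp(-t)]

Strategy: write M = P · J · P⁻¹ where J is a Jordan canonical form, so e^{tM} = P · e^{tJ} · P⁻¹, and e^{tJ} can be computed block-by-block.

M has Jordan form
J =
  [-1,  0, 0]
  [ 0, -1, 0]
  [ 0,  0, 3]
(up to reordering of blocks).

Per-block formulas:
  For a 1×1 block at λ = 3: exp(t · [3]) = [e^(3t)].
  For a 1×1 block at λ = -1: exp(t · [-1]) = [e^(-1t)].

After assembling e^{tJ} and conjugating by P, we get:

e^{tM} =
  [-exp(3*t) + 2*exp(-t), 0, -exp(3*t) + exp(-t)]
  [0, exp(-t), 0]
  [2*exp(3*t) - 2*exp(-t), 0, 2*exp(3*t) - exp(-t)]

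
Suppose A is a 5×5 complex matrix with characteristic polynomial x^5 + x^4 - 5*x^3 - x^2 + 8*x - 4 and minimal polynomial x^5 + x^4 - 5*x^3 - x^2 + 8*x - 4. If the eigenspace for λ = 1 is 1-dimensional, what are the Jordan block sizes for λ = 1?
Block sizes for λ = 1: [3]

Step 1 — from the characteristic polynomial, algebraic multiplicity of λ = 1 is 3. From dim ker(A − (1)·I) = 1, there are exactly 1 Jordan blocks for λ = 1.
Step 2 — from the minimal polynomial, the factor (x − 1)^3 tells us the largest block for λ = 1 has size 3.
Step 3 — with total size 3, 1 blocks, and largest block 3, the block sizes (in nonincreasing order) are [3].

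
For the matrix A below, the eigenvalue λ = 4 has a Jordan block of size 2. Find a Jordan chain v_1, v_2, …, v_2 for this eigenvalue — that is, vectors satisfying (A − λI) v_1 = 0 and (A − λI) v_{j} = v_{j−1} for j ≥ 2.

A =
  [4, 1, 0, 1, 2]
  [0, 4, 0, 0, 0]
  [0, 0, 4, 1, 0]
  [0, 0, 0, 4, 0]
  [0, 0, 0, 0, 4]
A Jordan chain for λ = 4 of length 2:
v_1 = (1, 0, 0, 0, 0)ᵀ
v_2 = (0, 1, 0, 0, 0)ᵀ

Let N = A − (4)·I. We want v_2 with N^2 v_2 = 0 but N^1 v_2 ≠ 0; then v_{j-1} := N · v_j for j = 2, …, 2.

Pick v_2 = (0, 1, 0, 0, 0)ᵀ.
Then v_1 = N · v_2 = (1, 0, 0, 0, 0)ᵀ.

Sanity check: (A − (4)·I) v_1 = (0, 0, 0, 0, 0)ᵀ = 0. ✓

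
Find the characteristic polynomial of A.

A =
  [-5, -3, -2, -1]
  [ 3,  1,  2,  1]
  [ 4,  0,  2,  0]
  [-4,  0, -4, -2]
x^4 + 4*x^3 + 4*x^2

Expanding det(x·I − A) (e.g. by cofactor expansion or by noting that A is similar to its Jordan form J, which has the same characteristic polynomial as A) gives
  χ_A(x) = x^4 + 4*x^3 + 4*x^2
which factors as x^2*(x + 2)^2. The eigenvalues (with algebraic multiplicities) are λ = -2 with multiplicity 2, λ = 0 with multiplicity 2.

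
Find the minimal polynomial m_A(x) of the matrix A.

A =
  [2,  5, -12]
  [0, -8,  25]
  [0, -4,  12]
x^3 - 6*x^2 + 12*x - 8

The characteristic polynomial is χ_A(x) = (x - 2)^3, so the eigenvalues are known. The minimal polynomial is
  m_A(x) = Π_λ (x − λ)^{k_λ}
where k_λ is the size of the *largest* Jordan block for λ (equivalently, the smallest k with (A − λI)^k v = 0 for every generalised eigenvector v of λ).

  λ = 2: largest Jordan block has size 3, contributing (x − 2)^3

So m_A(x) = (x - 2)^3 = x^3 - 6*x^2 + 12*x - 8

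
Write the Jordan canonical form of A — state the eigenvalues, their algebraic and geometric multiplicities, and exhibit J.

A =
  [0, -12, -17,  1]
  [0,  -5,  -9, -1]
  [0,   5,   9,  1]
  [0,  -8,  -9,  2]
J_2(0) ⊕ J_2(3)

The characteristic polynomial is
  det(x·I − A) = x^4 - 6*x^3 + 9*x^2 = x^2*(x - 3)^2

Eigenvalues and multiplicities (the geometric multiplicity of λ is n − rank(A − λI), which equals the number of Jordan blocks for λ):
  λ = 0: algebraic multiplicity = 2, geometric multiplicity = 1
  λ = 3: algebraic multiplicity = 2, geometric multiplicity = 1

Determining the block sizes for each eigenvalue:
  λ = 0: one block (gm = 1), so the single block has size am = 2 → block sizes [2]
  λ = 3: one block (gm = 1), so the single block has size am = 2 → block sizes [2]

Assembling the blocks gives a Jordan form
J =
  [0, 1, 0, 0]
  [0, 0, 0, 0]
  [0, 0, 3, 1]
  [0, 0, 0, 3]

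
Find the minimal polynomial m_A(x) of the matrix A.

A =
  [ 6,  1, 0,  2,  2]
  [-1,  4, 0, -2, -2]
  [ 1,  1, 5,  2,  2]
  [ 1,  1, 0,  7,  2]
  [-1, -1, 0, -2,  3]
x^2 - 10*x + 25

The characteristic polynomial is χ_A(x) = (x - 5)^5, so the eigenvalues are known. The minimal polynomial is
  m_A(x) = Π_λ (x − λ)^{k_λ}
where k_λ is the size of the *largest* Jordan block for λ (equivalently, the smallest k with (A − λI)^k v = 0 for every generalised eigenvector v of λ).

  λ = 5: largest Jordan block has size 2, contributing (x − 5)^2

So m_A(x) = (x - 5)^2 = x^2 - 10*x + 25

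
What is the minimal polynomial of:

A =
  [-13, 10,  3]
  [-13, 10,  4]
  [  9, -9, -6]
x^3 + 9*x^2 + 27*x + 27

The characteristic polynomial is χ_A(x) = (x + 3)^3, so the eigenvalues are known. The minimal polynomial is
  m_A(x) = Π_λ (x − λ)^{k_λ}
where k_λ is the size of the *largest* Jordan block for λ (equivalently, the smallest k with (A − λI)^k v = 0 for every generalised eigenvector v of λ).

  λ = -3: largest Jordan block has size 3, contributing (x + 3)^3

So m_A(x) = (x + 3)^3 = x^3 + 9*x^2 + 27*x + 27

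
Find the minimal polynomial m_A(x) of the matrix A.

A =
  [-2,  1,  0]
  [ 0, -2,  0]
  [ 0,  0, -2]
x^2 + 4*x + 4

The characteristic polynomial is χ_A(x) = (x + 2)^3, so the eigenvalues are known. The minimal polynomial is
  m_A(x) = Π_λ (x − λ)^{k_λ}
where k_λ is the size of the *largest* Jordan block for λ (equivalently, the smallest k with (A − λI)^k v = 0 for every generalised eigenvector v of λ).

  λ = -2: largest Jordan block has size 2, contributing (x + 2)^2

So m_A(x) = (x + 2)^2 = x^2 + 4*x + 4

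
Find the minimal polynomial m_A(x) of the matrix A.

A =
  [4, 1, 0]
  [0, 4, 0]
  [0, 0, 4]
x^2 - 8*x + 16

The characteristic polynomial is χ_A(x) = (x - 4)^3, so the eigenvalues are known. The minimal polynomial is
  m_A(x) = Π_λ (x − λ)^{k_λ}
where k_λ is the size of the *largest* Jordan block for λ (equivalently, the smallest k with (A − λI)^k v = 0 for every generalised eigenvector v of λ).

  λ = 4: largest Jordan block has size 2, contributing (x − 4)^2

So m_A(x) = (x - 4)^2 = x^2 - 8*x + 16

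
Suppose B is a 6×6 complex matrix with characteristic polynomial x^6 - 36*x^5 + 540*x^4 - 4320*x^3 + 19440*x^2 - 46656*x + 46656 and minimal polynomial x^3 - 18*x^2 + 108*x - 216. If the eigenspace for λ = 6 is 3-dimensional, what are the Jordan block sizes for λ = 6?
Block sizes for λ = 6: [3, 2, 1]

Step 1 — from the characteristic polynomial, algebraic multiplicity of λ = 6 is 6. From dim ker(B − (6)·I) = 3, there are exactly 3 Jordan blocks for λ = 6.
Step 2 — from the minimal polynomial, the factor (x − 6)^3 tells us the largest block for λ = 6 has size 3.
Step 3 — with total size 6, 3 blocks, and largest block 3, the block sizes (in nonincreasing order) are [3, 2, 1].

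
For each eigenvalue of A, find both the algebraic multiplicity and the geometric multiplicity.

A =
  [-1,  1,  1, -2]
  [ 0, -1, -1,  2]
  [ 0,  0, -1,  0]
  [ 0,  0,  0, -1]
λ = -1: alg = 4, geom = 2

Step 1 — factor the characteristic polynomial to read off the algebraic multiplicities:
  χ_A(x) = (x + 1)^4

Step 2 — compute geometric multiplicities via the rank-nullity identity g(λ) = n − rank(A − λI):
  rank(A − (-1)·I) = 2, so dim ker(A − (-1)·I) = n − 2 = 2

Summary:
  λ = -1: algebraic multiplicity = 4, geometric multiplicity = 2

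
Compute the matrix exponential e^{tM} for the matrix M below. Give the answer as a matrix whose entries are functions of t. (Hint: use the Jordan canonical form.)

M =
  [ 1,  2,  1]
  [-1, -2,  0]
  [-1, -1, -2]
e^{tM} =
  [t^2*exp(-t)/2 + 2*t*exp(-t) + exp(-t), t^2*exp(-t)/2 + 2*t*exp(-t), t^2*exp(-t)/2 + t*exp(-t)]
  [-t^2*exp(-t)/2 - t*exp(-t), -t^2*exp(-t)/2 - t*exp(-t) + exp(-t), -t^2*exp(-t)/2]
  [-t*exp(-t), -t*exp(-t), -t*exp(-t) + exp(-t)]

Strategy: write M = P · J · P⁻¹ where J is a Jordan canonical form, so e^{tM} = P · e^{tJ} · P⁻¹, and e^{tJ} can be computed block-by-block.

M has Jordan form
J =
  [-1,  1,  0]
  [ 0, -1,  1]
  [ 0,  0, -1]
(up to reordering of blocks).

Per-block formulas:
  For a 3×3 Jordan block J_3(-1): exp(t · J_3(-1)) = e^(-1t)·(I + t·N + (t^2/2)·N^2), where N is the 3×3 nilpotent shift.

After assembling e^{tJ} and conjugating by P, we get:

e^{tM} =
  [t^2*exp(-t)/2 + 2*t*exp(-t) + exp(-t), t^2*exp(-t)/2 + 2*t*exp(-t), t^2*exp(-t)/2 + t*exp(-t)]
  [-t^2*exp(-t)/2 - t*exp(-t), -t^2*exp(-t)/2 - t*exp(-t) + exp(-t), -t^2*exp(-t)/2]
  [-t*exp(-t), -t*exp(-t), -t*exp(-t) + exp(-t)]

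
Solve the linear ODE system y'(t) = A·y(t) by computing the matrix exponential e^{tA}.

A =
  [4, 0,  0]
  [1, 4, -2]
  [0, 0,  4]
e^{tA} =
  [exp(4*t), 0, 0]
  [t*exp(4*t), exp(4*t), -2*t*exp(4*t)]
  [0, 0, exp(4*t)]

Strategy: write A = P · J · P⁻¹ where J is a Jordan canonical form, so e^{tA} = P · e^{tJ} · P⁻¹, and e^{tJ} can be computed block-by-block.

A has Jordan form
J =
  [4, 1, 0]
  [0, 4, 0]
  [0, 0, 4]
(up to reordering of blocks).

Per-block formulas:
  For a 2×2 Jordan block J_2(4): exp(t · J_2(4)) = e^(4t)·(I + t·N), where N is the 2×2 nilpotent shift.
  For a 1×1 block at λ = 4: exp(t · [4]) = [e^(4t)].

After assembling e^{tJ} and conjugating by P, we get:

e^{tA} =
  [exp(4*t), 0, 0]
  [t*exp(4*t), exp(4*t), -2*t*exp(4*t)]
  [0, 0, exp(4*t)]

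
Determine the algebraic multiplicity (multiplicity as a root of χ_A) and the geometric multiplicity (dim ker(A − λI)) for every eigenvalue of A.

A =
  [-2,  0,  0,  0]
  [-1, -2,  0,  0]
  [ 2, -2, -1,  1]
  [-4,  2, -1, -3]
λ = -2: alg = 4, geom = 2

Step 1 — factor the characteristic polynomial to read off the algebraic multiplicities:
  χ_A(x) = (x + 2)^4

Step 2 — compute geometric multiplicities via the rank-nullity identity g(λ) = n − rank(A − λI):
  rank(A − (-2)·I) = 2, so dim ker(A − (-2)·I) = n − 2 = 2

Summary:
  λ = -2: algebraic multiplicity = 4, geometric multiplicity = 2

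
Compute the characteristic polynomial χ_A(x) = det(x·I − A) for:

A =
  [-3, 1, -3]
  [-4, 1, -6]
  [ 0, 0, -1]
x^3 + 3*x^2 + 3*x + 1

Expanding det(x·I − A) (e.g. by cofactor expansion or by noting that A is similar to its Jordan form J, which has the same characteristic polynomial as A) gives
  χ_A(x) = x^3 + 3*x^2 + 3*x + 1
which factors as (x + 1)^3. The eigenvalues (with algebraic multiplicities) are λ = -1 with multiplicity 3.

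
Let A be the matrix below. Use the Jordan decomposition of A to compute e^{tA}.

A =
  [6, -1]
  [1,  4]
e^{tA} =
  [t*exp(5*t) + exp(5*t), -t*exp(5*t)]
  [t*exp(5*t), -t*exp(5*t) + exp(5*t)]

Strategy: write A = P · J · P⁻¹ where J is a Jordan canonical form, so e^{tA} = P · e^{tJ} · P⁻¹, and e^{tJ} can be computed block-by-block.

A has Jordan form
J =
  [5, 1]
  [0, 5]
(up to reordering of blocks).

Per-block formulas:
  For a 2×2 Jordan block J_2(5): exp(t · J_2(5)) = e^(5t)·(I + t·N), where N is the 2×2 nilpotent shift.

After assembling e^{tJ} and conjugating by P, we get:

e^{tA} =
  [t*exp(5*t) + exp(5*t), -t*exp(5*t)]
  [t*exp(5*t), -t*exp(5*t) + exp(5*t)]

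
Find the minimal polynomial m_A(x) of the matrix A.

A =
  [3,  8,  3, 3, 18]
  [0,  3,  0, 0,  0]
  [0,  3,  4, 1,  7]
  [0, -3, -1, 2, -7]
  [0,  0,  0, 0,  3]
x^2 - 6*x + 9

The characteristic polynomial is χ_A(x) = (x - 3)^5, so the eigenvalues are known. The minimal polynomial is
  m_A(x) = Π_λ (x − λ)^{k_λ}
where k_λ is the size of the *largest* Jordan block for λ (equivalently, the smallest k with (A − λI)^k v = 0 for every generalised eigenvector v of λ).

  λ = 3: largest Jordan block has size 2, contributing (x − 3)^2

So m_A(x) = (x - 3)^2 = x^2 - 6*x + 9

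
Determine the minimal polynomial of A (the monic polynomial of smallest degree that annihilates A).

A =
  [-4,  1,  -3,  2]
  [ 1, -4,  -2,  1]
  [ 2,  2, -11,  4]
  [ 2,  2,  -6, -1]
x^3 + 15*x^2 + 75*x + 125

The characteristic polynomial is χ_A(x) = (x + 5)^4, so the eigenvalues are known. The minimal polynomial is
  m_A(x) = Π_λ (x − λ)^{k_λ}
where k_λ is the size of the *largest* Jordan block for λ (equivalently, the smallest k with (A − λI)^k v = 0 for every generalised eigenvector v of λ).

  λ = -5: largest Jordan block has size 3, contributing (x + 5)^3

So m_A(x) = (x + 5)^3 = x^3 + 15*x^2 + 75*x + 125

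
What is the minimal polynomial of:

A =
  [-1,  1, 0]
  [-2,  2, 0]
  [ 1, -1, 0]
x^2 - x

The characteristic polynomial is χ_A(x) = x^2*(x - 1), so the eigenvalues are known. The minimal polynomial is
  m_A(x) = Π_λ (x − λ)^{k_λ}
where k_λ is the size of the *largest* Jordan block for λ (equivalently, the smallest k with (A − λI)^k v = 0 for every generalised eigenvector v of λ).

  λ = 0: largest Jordan block has size 1, contributing (x − 0)
  λ = 1: largest Jordan block has size 1, contributing (x − 1)

So m_A(x) = x*(x - 1) = x^2 - x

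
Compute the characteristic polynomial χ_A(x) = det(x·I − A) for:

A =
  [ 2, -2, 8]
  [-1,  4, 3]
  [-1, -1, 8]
x^3 - 14*x^2 + 65*x - 100

Expanding det(x·I − A) (e.g. by cofactor expansion or by noting that A is similar to its Jordan form J, which has the same characteristic polynomial as A) gives
  χ_A(x) = x^3 - 14*x^2 + 65*x - 100
which factors as (x - 5)^2*(x - 4). The eigenvalues (with algebraic multiplicities) are λ = 4 with multiplicity 1, λ = 5 with multiplicity 2.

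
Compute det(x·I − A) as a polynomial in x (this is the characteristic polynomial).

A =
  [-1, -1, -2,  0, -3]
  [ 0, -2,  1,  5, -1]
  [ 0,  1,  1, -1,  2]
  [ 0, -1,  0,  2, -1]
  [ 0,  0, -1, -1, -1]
x^5 + x^4

Expanding det(x·I − A) (e.g. by cofactor expansion or by noting that A is similar to its Jordan form J, which has the same characteristic polynomial as A) gives
  χ_A(x) = x^5 + x^4
which factors as x^4*(x + 1). The eigenvalues (with algebraic multiplicities) are λ = -1 with multiplicity 1, λ = 0 with multiplicity 4.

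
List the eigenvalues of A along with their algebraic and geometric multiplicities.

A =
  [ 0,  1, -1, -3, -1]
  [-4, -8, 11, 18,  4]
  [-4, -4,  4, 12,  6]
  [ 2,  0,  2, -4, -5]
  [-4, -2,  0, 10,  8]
λ = 0: alg = 5, geom = 2

Step 1 — factor the characteristic polynomial to read off the algebraic multiplicities:
  χ_A(x) = x^5

Step 2 — compute geometric multiplicities via the rank-nullity identity g(λ) = n − rank(A − λI):
  rank(A − (0)·I) = 3, so dim ker(A − (0)·I) = n − 3 = 2

Summary:
  λ = 0: algebraic multiplicity = 5, geometric multiplicity = 2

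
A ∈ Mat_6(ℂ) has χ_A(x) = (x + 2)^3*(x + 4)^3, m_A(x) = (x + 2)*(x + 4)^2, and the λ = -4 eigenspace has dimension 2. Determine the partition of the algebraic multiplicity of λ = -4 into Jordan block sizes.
Block sizes for λ = -4: [2, 1]

Step 1 — from the characteristic polynomial, algebraic multiplicity of λ = -4 is 3. From dim ker(A − (-4)·I) = 2, there are exactly 2 Jordan blocks for λ = -4.
Step 2 — from the minimal polynomial, the factor (x + 4)^2 tells us the largest block for λ = -4 has size 2.
Step 3 — with total size 3, 2 blocks, and largest block 2, the block sizes (in nonincreasing order) are [2, 1].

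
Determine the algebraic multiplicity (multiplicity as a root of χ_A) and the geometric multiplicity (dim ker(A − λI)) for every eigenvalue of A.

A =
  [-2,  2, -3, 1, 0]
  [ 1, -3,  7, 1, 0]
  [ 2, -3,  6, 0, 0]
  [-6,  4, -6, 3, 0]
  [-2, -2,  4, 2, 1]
λ = 1: alg = 5, geom = 3

Step 1 — factor the characteristic polynomial to read off the algebraic multiplicities:
  χ_A(x) = (x - 1)^5

Step 2 — compute geometric multiplicities via the rank-nullity identity g(λ) = n − rank(A − λI):
  rank(A − (1)·I) = 2, so dim ker(A − (1)·I) = n − 2 = 3

Summary:
  λ = 1: algebraic multiplicity = 5, geometric multiplicity = 3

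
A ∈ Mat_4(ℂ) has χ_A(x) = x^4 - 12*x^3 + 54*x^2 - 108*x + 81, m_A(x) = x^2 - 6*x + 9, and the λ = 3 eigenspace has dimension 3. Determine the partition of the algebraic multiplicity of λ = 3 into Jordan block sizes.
Block sizes for λ = 3: [2, 1, 1]

Step 1 — from the characteristic polynomial, algebraic multiplicity of λ = 3 is 4. From dim ker(A − (3)·I) = 3, there are exactly 3 Jordan blocks for λ = 3.
Step 2 — from the minimal polynomial, the factor (x − 3)^2 tells us the largest block for λ = 3 has size 2.
Step 3 — with total size 4, 3 blocks, and largest block 2, the block sizes (in nonincreasing order) are [2, 1, 1].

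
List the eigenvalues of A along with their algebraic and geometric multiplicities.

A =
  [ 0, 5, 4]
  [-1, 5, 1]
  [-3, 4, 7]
λ = 4: alg = 3, geom = 1

Step 1 — factor the characteristic polynomial to read off the algebraic multiplicities:
  χ_A(x) = (x - 4)^3

Step 2 — compute geometric multiplicities via the rank-nullity identity g(λ) = n − rank(A − λI):
  rank(A − (4)·I) = 2, so dim ker(A − (4)·I) = n − 2 = 1

Summary:
  λ = 4: algebraic multiplicity = 3, geometric multiplicity = 1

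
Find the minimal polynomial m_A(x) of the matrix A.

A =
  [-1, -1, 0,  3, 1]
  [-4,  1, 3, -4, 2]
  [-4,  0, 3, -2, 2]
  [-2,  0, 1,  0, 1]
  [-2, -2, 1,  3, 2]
x^3 - 3*x^2 + 3*x - 1

The characteristic polynomial is χ_A(x) = (x - 1)^5, so the eigenvalues are known. The minimal polynomial is
  m_A(x) = Π_λ (x − λ)^{k_λ}
where k_λ is the size of the *largest* Jordan block for λ (equivalently, the smallest k with (A − λI)^k v = 0 for every generalised eigenvector v of λ).

  λ = 1: largest Jordan block has size 3, contributing (x − 1)^3

So m_A(x) = (x - 1)^3 = x^3 - 3*x^2 + 3*x - 1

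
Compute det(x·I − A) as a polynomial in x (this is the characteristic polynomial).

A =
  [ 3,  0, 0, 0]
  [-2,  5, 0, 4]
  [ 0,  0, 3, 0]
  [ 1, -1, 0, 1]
x^4 - 12*x^3 + 54*x^2 - 108*x + 81

Expanding det(x·I − A) (e.g. by cofactor expansion or by noting that A is similar to its Jordan form J, which has the same characteristic polynomial as A) gives
  χ_A(x) = x^4 - 12*x^3 + 54*x^2 - 108*x + 81
which factors as (x - 3)^4. The eigenvalues (with algebraic multiplicities) are λ = 3 with multiplicity 4.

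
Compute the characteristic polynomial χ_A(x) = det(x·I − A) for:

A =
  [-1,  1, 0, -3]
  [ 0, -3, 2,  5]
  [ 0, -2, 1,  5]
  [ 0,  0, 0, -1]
x^4 + 4*x^3 + 6*x^2 + 4*x + 1

Expanding det(x·I − A) (e.g. by cofactor expansion or by noting that A is similar to its Jordan form J, which has the same characteristic polynomial as A) gives
  χ_A(x) = x^4 + 4*x^3 + 6*x^2 + 4*x + 1
which factors as (x + 1)^4. The eigenvalues (with algebraic multiplicities) are λ = -1 with multiplicity 4.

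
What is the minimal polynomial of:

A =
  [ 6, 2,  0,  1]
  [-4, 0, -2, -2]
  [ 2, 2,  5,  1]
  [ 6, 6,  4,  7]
x^3 - 14*x^2 + 65*x - 100

The characteristic polynomial is χ_A(x) = (x - 5)^2*(x - 4)^2, so the eigenvalues are known. The minimal polynomial is
  m_A(x) = Π_λ (x − λ)^{k_λ}
where k_λ is the size of the *largest* Jordan block for λ (equivalently, the smallest k with (A − λI)^k v = 0 for every generalised eigenvector v of λ).

  λ = 4: largest Jordan block has size 1, contributing (x − 4)
  λ = 5: largest Jordan block has size 2, contributing (x − 5)^2

So m_A(x) = (x - 5)^2*(x - 4) = x^3 - 14*x^2 + 65*x - 100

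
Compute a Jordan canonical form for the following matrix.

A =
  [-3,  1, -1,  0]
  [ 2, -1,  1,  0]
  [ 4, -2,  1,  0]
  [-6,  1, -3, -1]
J_3(-1) ⊕ J_1(-1)

The characteristic polynomial is
  det(x·I − A) = x^4 + 4*x^3 + 6*x^2 + 4*x + 1 = (x + 1)^4

Eigenvalues and multiplicities (the geometric multiplicity of λ is n − rank(A − λI), which equals the number of Jordan blocks for λ):
  λ = -1: algebraic multiplicity = 4, geometric multiplicity = 2

Determining the block sizes for each eigenvalue:
  λ = -1: with am = 4 and gm = 2, the partition is not yet determined (e.g. several partitions of 4 into 2 parts exist). Let N = A − (-1)·I. Computing rank(N^1) = 2, rank(N^2) = 1, rank(N^3) = 0; the number of blocks of size ≥ j is rank(N^{j−1}) − rank(N^j), giving [2, 1, 1]. So we have 1 block(s) of size 3, 1 block(s) of size 1 → block sizes [3, 1]

Assembling the blocks gives a Jordan form
J =
  [-1,  1,  0,  0]
  [ 0, -1,  1,  0]
  [ 0,  0, -1,  0]
  [ 0,  0,  0, -1]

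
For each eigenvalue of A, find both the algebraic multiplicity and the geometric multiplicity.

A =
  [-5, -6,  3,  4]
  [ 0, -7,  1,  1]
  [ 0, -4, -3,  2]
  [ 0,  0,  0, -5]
λ = -5: alg = 4, geom = 2

Step 1 — factor the characteristic polynomial to read off the algebraic multiplicities:
  χ_A(x) = (x + 5)^4

Step 2 — compute geometric multiplicities via the rank-nullity identity g(λ) = n − rank(A − λI):
  rank(A − (-5)·I) = 2, so dim ker(A − (-5)·I) = n − 2 = 2

Summary:
  λ = -5: algebraic multiplicity = 4, geometric multiplicity = 2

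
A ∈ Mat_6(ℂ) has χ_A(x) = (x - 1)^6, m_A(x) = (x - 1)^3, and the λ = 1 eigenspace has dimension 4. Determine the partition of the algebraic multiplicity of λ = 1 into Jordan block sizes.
Block sizes for λ = 1: [3, 1, 1, 1]

Step 1 — from the characteristic polynomial, algebraic multiplicity of λ = 1 is 6. From dim ker(A − (1)·I) = 4, there are exactly 4 Jordan blocks for λ = 1.
Step 2 — from the minimal polynomial, the factor (x − 1)^3 tells us the largest block for λ = 1 has size 3.
Step 3 — with total size 6, 4 blocks, and largest block 3, the block sizes (in nonincreasing order) are [3, 1, 1, 1].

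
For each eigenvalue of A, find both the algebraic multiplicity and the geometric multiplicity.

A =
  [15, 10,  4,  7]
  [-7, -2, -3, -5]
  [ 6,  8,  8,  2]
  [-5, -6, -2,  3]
λ = 6: alg = 4, geom = 2

Step 1 — factor the characteristic polynomial to read off the algebraic multiplicities:
  χ_A(x) = (x - 6)^4

Step 2 — compute geometric multiplicities via the rank-nullity identity g(λ) = n − rank(A − λI):
  rank(A − (6)·I) = 2, so dim ker(A − (6)·I) = n − 2 = 2

Summary:
  λ = 6: algebraic multiplicity = 4, geometric multiplicity = 2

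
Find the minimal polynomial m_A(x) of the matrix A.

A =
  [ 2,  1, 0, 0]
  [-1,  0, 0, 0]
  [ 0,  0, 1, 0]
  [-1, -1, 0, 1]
x^2 - 2*x + 1

The characteristic polynomial is χ_A(x) = (x - 1)^4, so the eigenvalues are known. The minimal polynomial is
  m_A(x) = Π_λ (x − λ)^{k_λ}
where k_λ is the size of the *largest* Jordan block for λ (equivalently, the smallest k with (A − λI)^k v = 0 for every generalised eigenvector v of λ).

  λ = 1: largest Jordan block has size 2, contributing (x − 1)^2

So m_A(x) = (x - 1)^2 = x^2 - 2*x + 1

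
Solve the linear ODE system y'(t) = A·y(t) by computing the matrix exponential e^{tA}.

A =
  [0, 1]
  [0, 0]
e^{tA} =
  [1, t]
  [0, 1]

Strategy: write A = P · J · P⁻¹ where J is a Jordan canonical form, so e^{tA} = P · e^{tJ} · P⁻¹, and e^{tJ} can be computed block-by-block.

A has Jordan form
J =
  [0, 1]
  [0, 0]
(up to reordering of blocks).

Per-block formulas:
  For a 2×2 Jordan block J_2(0): exp(t · J_2(0)) = e^(0t)·(I + t·N), where N is the 2×2 nilpotent shift.

After assembling e^{tJ} and conjugating by P, we get:

e^{tA} =
  [1, t]
  [0, 1]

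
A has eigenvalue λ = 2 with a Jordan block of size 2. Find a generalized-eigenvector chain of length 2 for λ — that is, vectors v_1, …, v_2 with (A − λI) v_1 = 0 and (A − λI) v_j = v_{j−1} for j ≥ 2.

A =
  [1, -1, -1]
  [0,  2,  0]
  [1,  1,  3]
A Jordan chain for λ = 2 of length 2:
v_1 = (-1, 0, 1)ᵀ
v_2 = (1, 0, 0)ᵀ

Let N = A − (2)·I. We want v_2 with N^2 v_2 = 0 but N^1 v_2 ≠ 0; then v_{j-1} := N · v_j for j = 2, …, 2.

Pick v_2 = (1, 0, 0)ᵀ.
Then v_1 = N · v_2 = (-1, 0, 1)ᵀ.

Sanity check: (A − (2)·I) v_1 = (0, 0, 0)ᵀ = 0. ✓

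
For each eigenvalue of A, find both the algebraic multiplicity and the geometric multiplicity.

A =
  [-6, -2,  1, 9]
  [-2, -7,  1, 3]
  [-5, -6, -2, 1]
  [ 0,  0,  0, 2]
λ = -5: alg = 3, geom = 1; λ = 2: alg = 1, geom = 1

Step 1 — factor the characteristic polynomial to read off the algebraic multiplicities:
  χ_A(x) = (x - 2)*(x + 5)^3

Step 2 — compute geometric multiplicities via the rank-nullity identity g(λ) = n − rank(A − λI):
  rank(A − (-5)·I) = 3, so dim ker(A − (-5)·I) = n − 3 = 1
  rank(A − (2)·I) = 3, so dim ker(A − (2)·I) = n − 3 = 1

Summary:
  λ = -5: algebraic multiplicity = 3, geometric multiplicity = 1
  λ = 2: algebraic multiplicity = 1, geometric multiplicity = 1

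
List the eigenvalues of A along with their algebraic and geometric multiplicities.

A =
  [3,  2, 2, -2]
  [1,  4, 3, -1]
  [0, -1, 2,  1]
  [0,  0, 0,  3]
λ = 3: alg = 4, geom = 2

Step 1 — factor the characteristic polynomial to read off the algebraic multiplicities:
  χ_A(x) = (x - 3)^4

Step 2 — compute geometric multiplicities via the rank-nullity identity g(λ) = n − rank(A − λI):
  rank(A − (3)·I) = 2, so dim ker(A − (3)·I) = n − 2 = 2

Summary:
  λ = 3: algebraic multiplicity = 4, geometric multiplicity = 2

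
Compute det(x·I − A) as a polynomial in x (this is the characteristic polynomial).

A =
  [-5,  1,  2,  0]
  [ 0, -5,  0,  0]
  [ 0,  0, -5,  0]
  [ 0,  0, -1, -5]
x^4 + 20*x^3 + 150*x^2 + 500*x + 625

Expanding det(x·I − A) (e.g. by cofactor expansion or by noting that A is similar to its Jordan form J, which has the same characteristic polynomial as A) gives
  χ_A(x) = x^4 + 20*x^3 + 150*x^2 + 500*x + 625
which factors as (x + 5)^4. The eigenvalues (with algebraic multiplicities) are λ = -5 with multiplicity 4.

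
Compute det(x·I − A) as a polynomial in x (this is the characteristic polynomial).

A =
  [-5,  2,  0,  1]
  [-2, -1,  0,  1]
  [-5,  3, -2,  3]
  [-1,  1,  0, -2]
x^4 + 10*x^3 + 37*x^2 + 60*x + 36

Expanding det(x·I − A) (e.g. by cofactor expansion or by noting that A is similar to its Jordan form J, which has the same characteristic polynomial as A) gives
  χ_A(x) = x^4 + 10*x^3 + 37*x^2 + 60*x + 36
which factors as (x + 2)^2*(x + 3)^2. The eigenvalues (with algebraic multiplicities) are λ = -3 with multiplicity 2, λ = -2 with multiplicity 2.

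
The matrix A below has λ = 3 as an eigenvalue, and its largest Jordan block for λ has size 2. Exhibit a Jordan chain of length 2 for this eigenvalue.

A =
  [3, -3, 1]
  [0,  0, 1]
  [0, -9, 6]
A Jordan chain for λ = 3 of length 2:
v_1 = (-3, -3, -9)ᵀ
v_2 = (0, 1, 0)ᵀ

Let N = A − (3)·I. We want v_2 with N^2 v_2 = 0 but N^1 v_2 ≠ 0; then v_{j-1} := N · v_j for j = 2, …, 2.

Pick v_2 = (0, 1, 0)ᵀ.
Then v_1 = N · v_2 = (-3, -3, -9)ᵀ.

Sanity check: (A − (3)·I) v_1 = (0, 0, 0)ᵀ = 0. ✓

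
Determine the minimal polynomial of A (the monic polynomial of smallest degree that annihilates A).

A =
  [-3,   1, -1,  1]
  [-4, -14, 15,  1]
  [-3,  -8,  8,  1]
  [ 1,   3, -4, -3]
x^2 + 6*x + 9

The characteristic polynomial is χ_A(x) = (x + 3)^4, so the eigenvalues are known. The minimal polynomial is
  m_A(x) = Π_λ (x − λ)^{k_λ}
where k_λ is the size of the *largest* Jordan block for λ (equivalently, the smallest k with (A − λI)^k v = 0 for every generalised eigenvector v of λ).

  λ = -3: largest Jordan block has size 2, contributing (x + 3)^2

So m_A(x) = (x + 3)^2 = x^2 + 6*x + 9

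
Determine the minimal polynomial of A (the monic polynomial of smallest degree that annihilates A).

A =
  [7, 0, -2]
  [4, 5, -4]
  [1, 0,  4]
x^2 - 11*x + 30

The characteristic polynomial is χ_A(x) = (x - 6)*(x - 5)^2, so the eigenvalues are known. The minimal polynomial is
  m_A(x) = Π_λ (x − λ)^{k_λ}
where k_λ is the size of the *largest* Jordan block for λ (equivalently, the smallest k with (A − λI)^k v = 0 for every generalised eigenvector v of λ).

  λ = 5: largest Jordan block has size 1, contributing (x − 5)
  λ = 6: largest Jordan block has size 1, contributing (x − 6)

So m_A(x) = (x - 6)*(x - 5) = x^2 - 11*x + 30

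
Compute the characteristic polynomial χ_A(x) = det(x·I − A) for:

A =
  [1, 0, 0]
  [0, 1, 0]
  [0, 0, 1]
x^3 - 3*x^2 + 3*x - 1

Expanding det(x·I − A) (e.g. by cofactor expansion or by noting that A is similar to its Jordan form J, which has the same characteristic polynomial as A) gives
  χ_A(x) = x^3 - 3*x^2 + 3*x - 1
which factors as (x - 1)^3. The eigenvalues (with algebraic multiplicities) are λ = 1 with multiplicity 3.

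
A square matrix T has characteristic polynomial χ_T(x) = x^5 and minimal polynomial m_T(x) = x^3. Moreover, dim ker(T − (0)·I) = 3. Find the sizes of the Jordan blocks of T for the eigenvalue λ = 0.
Block sizes for λ = 0: [3, 1, 1]

Step 1 — from the characteristic polynomial, algebraic multiplicity of λ = 0 is 5. From dim ker(T − (0)·I) = 3, there are exactly 3 Jordan blocks for λ = 0.
Step 2 — from the minimal polynomial, the factor (x − 0)^3 tells us the largest block for λ = 0 has size 3.
Step 3 — with total size 5, 3 blocks, and largest block 3, the block sizes (in nonincreasing order) are [3, 1, 1].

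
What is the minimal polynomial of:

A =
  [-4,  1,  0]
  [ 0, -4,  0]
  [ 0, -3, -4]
x^2 + 8*x + 16

The characteristic polynomial is χ_A(x) = (x + 4)^3, so the eigenvalues are known. The minimal polynomial is
  m_A(x) = Π_λ (x − λ)^{k_λ}
where k_λ is the size of the *largest* Jordan block for λ (equivalently, the smallest k with (A − λI)^k v = 0 for every generalised eigenvector v of λ).

  λ = -4: largest Jordan block has size 2, contributing (x + 4)^2

So m_A(x) = (x + 4)^2 = x^2 + 8*x + 16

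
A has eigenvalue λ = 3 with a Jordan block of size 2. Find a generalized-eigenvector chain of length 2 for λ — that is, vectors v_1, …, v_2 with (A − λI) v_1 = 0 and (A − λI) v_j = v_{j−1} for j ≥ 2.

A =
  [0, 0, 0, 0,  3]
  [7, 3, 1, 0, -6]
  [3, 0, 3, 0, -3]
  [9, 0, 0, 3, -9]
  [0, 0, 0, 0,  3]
A Jordan chain for λ = 3 of length 2:
v_1 = (0, 1, 0, 0, 0)ᵀ
v_2 = (0, 0, 1, 0, 0)ᵀ

Let N = A − (3)·I. We want v_2 with N^2 v_2 = 0 but N^1 v_2 ≠ 0; then v_{j-1} := N · v_j for j = 2, …, 2.

Pick v_2 = (0, 0, 1, 0, 0)ᵀ.
Then v_1 = N · v_2 = (0, 1, 0, 0, 0)ᵀ.

Sanity check: (A − (3)·I) v_1 = (0, 0, 0, 0, 0)ᵀ = 0. ✓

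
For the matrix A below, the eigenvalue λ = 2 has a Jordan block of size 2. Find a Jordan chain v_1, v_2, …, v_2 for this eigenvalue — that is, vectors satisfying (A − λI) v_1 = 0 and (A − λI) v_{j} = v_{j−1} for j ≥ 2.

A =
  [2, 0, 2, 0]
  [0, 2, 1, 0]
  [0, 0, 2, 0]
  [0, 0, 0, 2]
A Jordan chain for λ = 2 of length 2:
v_1 = (2, 1, 0, 0)ᵀ
v_2 = (0, 0, 1, 0)ᵀ

Let N = A − (2)·I. We want v_2 with N^2 v_2 = 0 but N^1 v_2 ≠ 0; then v_{j-1} := N · v_j for j = 2, …, 2.

Pick v_2 = (0, 0, 1, 0)ᵀ.
Then v_1 = N · v_2 = (2, 1, 0, 0)ᵀ.

Sanity check: (A − (2)·I) v_1 = (0, 0, 0, 0)ᵀ = 0. ✓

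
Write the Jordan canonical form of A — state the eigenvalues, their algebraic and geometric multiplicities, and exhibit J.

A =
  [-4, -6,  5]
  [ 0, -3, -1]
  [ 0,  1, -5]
J_3(-4)

The characteristic polynomial is
  det(x·I − A) = x^3 + 12*x^2 + 48*x + 64 = (x + 4)^3

Eigenvalues and multiplicities (the geometric multiplicity of λ is n − rank(A − λI), which equals the number of Jordan blocks for λ):
  λ = -4: algebraic multiplicity = 3, geometric multiplicity = 1

Determining the block sizes for each eigenvalue:
  λ = -4: one block (gm = 1), so the single block has size am = 3 → block sizes [3]

Assembling the blocks gives a Jordan form
J =
  [-4,  1,  0]
  [ 0, -4,  1]
  [ 0,  0, -4]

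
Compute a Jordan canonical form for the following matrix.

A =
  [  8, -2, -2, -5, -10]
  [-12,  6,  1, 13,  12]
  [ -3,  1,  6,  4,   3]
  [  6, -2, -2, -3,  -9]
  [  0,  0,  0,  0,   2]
J_2(2) ⊕ J_2(5) ⊕ J_1(5)

The characteristic polynomial is
  det(x·I − A) = x^5 - 19*x^4 + 139*x^3 - 485*x^2 + 800*x - 500 = (x - 5)^3*(x - 2)^2

Eigenvalues and multiplicities (the geometric multiplicity of λ is n − rank(A − λI), which equals the number of Jordan blocks for λ):
  λ = 2: algebraic multiplicity = 2, geometric multiplicity = 1
  λ = 5: algebraic multiplicity = 3, geometric multiplicity = 2

Determining the block sizes for each eigenvalue:
  λ = 2: one block (gm = 1), so the single block has size am = 2 → block sizes [2]
  λ = 5: 2 blocks summing to 3 forces exactly one block of size 2 and the rest size 1 → block sizes [2, 1]

Assembling the blocks gives a Jordan form
J =
  [2, 1, 0, 0, 0]
  [0, 2, 0, 0, 0]
  [0, 0, 5, 1, 0]
  [0, 0, 0, 5, 0]
  [0, 0, 0, 0, 5]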